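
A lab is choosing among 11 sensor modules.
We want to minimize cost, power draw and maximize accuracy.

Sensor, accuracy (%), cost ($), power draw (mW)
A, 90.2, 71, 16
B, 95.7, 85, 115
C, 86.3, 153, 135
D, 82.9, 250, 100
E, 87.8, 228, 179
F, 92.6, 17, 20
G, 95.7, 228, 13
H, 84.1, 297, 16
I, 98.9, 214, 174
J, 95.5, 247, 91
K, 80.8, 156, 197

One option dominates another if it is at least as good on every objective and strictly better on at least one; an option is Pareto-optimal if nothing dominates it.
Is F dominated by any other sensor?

A: worse on accuracy (90.2 vs 92.6).
B: worse on cost (85 vs 17).
C: worse on accuracy (86.3 vs 92.6).
D: worse on accuracy (82.9 vs 92.6).
E: worse on accuracy (87.8 vs 92.6).
G: worse on cost (228 vs 17).
H: worse on accuracy (84.1 vs 92.6).
I: worse on cost (214 vs 17).
J: worse on cost (247 vs 17).
K: worse on accuracy (80.8 vs 92.6).
No option is at least as good as F on every objective and strictly better on one.

No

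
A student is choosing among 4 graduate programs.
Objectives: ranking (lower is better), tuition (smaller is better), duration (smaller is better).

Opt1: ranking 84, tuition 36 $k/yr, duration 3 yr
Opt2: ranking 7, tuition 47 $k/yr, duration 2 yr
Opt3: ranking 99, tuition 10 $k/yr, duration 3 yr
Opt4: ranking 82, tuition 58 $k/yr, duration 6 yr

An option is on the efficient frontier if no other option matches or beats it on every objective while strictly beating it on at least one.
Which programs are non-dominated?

Opt1, Opt2, Opt3

Opt1: not dominated.
Opt2: not dominated (best ranking).
Opt3: not dominated (best tuition).
Opt4: dominated by Opt2 (ranking 7≤82, tuition 47≤58, duration 2≤6).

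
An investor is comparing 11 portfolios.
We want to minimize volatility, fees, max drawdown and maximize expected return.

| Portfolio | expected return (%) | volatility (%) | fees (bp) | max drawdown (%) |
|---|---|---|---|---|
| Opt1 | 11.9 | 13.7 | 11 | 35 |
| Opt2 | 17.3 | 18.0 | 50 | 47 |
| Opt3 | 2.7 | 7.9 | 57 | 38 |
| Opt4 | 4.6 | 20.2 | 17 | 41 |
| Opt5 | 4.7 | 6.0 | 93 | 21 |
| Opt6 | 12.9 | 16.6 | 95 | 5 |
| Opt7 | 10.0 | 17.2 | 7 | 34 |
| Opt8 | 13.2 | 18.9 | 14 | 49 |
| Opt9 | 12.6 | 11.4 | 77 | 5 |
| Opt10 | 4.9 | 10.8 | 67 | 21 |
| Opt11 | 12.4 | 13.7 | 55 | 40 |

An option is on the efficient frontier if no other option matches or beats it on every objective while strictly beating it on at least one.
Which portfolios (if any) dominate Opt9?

none

Opt1: worse on expected return (11.9 vs 12.6).
Opt2: worse on volatility (18.0 vs 11.4).
Opt3: worse on expected return (2.7 vs 12.6).
Opt4: worse on expected return (4.6 vs 12.6).
Opt5: worse on expected return (4.7 vs 12.6).
Opt6: worse on volatility (16.6 vs 11.4).
Opt7: worse on expected return (10.0 vs 12.6).
Opt8: worse on volatility (18.9 vs 11.4).
Opt10: worse on expected return (4.9 vs 12.6).
Opt11: worse on expected return (12.4 vs 12.6).
No option dominates Opt9.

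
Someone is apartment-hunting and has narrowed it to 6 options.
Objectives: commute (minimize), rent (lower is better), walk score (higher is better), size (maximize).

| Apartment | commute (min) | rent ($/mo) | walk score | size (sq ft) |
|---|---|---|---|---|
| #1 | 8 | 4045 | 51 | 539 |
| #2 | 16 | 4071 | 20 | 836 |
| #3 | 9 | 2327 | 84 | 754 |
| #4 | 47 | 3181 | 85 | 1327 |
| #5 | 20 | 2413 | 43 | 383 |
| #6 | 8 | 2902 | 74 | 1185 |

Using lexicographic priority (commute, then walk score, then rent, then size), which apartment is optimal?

First minimize commute: best is 8, kept {#1, #6}.
Then maximize walk score: best is 74, kept {#6}.

#6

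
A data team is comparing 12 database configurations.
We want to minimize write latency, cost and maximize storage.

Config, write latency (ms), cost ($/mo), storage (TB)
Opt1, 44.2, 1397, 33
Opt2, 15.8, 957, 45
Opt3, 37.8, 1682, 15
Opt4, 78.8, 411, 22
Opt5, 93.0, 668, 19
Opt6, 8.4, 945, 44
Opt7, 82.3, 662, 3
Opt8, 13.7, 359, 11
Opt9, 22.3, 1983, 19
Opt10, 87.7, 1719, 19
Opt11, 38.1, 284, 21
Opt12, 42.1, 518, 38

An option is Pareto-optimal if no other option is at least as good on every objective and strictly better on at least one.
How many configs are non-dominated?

Opt1: dominated by Opt2 (write latency 15.8≤44.2, cost 957≤1397, storage 45≥33).
Opt2: not dominated (best storage).
Opt3: dominated by Opt2 (write latency 15.8≤37.8, cost 957≤1682, storage 45≥15).
Opt4: not dominated.
Opt5: dominated by Opt4 (write latency 78.8≤93.0, cost 411≤668, storage 22≥19).
Opt6: not dominated (best write latency).
Opt7: dominated by Opt4 (write latency 78.8≤82.3, cost 411≤662, storage 22≥3).
Opt8: not dominated.
Opt9: dominated by Opt2 (write latency 15.8≤22.3, cost 957≤1983, storage 45≥19).
Opt10: dominated by Opt1 (write latency 44.2≤87.7, cost 1397≤1719, storage 33≥19).
Opt11: not dominated (best cost).
Opt12: not dominated.
Pareto-optimal: Opt2, Opt4, Opt6, Opt8, Opt11, Opt12 → 6.

6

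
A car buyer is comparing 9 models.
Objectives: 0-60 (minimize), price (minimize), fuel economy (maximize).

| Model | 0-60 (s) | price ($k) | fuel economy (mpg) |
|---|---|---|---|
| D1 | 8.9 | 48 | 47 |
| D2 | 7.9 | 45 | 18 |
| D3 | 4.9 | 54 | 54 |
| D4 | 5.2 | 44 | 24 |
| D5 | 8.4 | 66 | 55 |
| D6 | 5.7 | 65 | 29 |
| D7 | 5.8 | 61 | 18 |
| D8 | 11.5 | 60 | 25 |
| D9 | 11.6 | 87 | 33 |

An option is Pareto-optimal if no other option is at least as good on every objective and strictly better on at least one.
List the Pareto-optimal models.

D1: not dominated.
D2: dominated by D4 (0-60 5.2≤7.9, price 44≤45, fuel economy 24≥18).
D3: not dominated (best 0-60).
D4: not dominated (best price).
D5: not dominated (best fuel economy).
D6: dominated by D3 (0-60 4.9≤5.7, price 54≤65, fuel economy 54≥29).
D7: dominated by D3 (0-60 4.9≤5.8, price 54≤61, fuel economy 54≥18).
D8: dominated by D1 (0-60 8.9≤11.5, price 48≤60, fuel economy 47≥25).
D9: dominated by D1 (0-60 8.9≤11.6, price 48≤87, fuel economy 47≥33).

D1, D3, D4, D5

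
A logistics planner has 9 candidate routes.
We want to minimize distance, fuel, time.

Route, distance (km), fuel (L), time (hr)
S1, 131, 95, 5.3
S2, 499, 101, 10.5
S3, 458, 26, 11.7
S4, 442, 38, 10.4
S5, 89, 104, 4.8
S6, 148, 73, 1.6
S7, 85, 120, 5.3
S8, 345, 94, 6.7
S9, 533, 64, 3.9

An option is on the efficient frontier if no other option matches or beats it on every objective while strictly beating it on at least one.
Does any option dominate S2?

Yes

S1 vs S2: distance 131≤499, fuel 95≤101, time 5.3≤10.5 — S1 is at least as good on every objective and strictly better on at least one, so S1 dominates S2.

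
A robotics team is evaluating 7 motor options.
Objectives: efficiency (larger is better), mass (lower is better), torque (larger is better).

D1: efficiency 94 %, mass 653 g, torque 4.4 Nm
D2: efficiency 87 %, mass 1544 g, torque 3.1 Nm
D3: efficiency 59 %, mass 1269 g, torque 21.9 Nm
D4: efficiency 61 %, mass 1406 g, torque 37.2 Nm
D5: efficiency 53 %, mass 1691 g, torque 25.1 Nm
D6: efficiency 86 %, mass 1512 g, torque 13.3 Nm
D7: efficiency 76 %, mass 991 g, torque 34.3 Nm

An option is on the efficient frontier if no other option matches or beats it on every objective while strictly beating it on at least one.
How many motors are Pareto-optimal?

D1: not dominated (best efficiency).
D2: dominated by D1 (efficiency 94≥87, mass 653≤1544, torque 4.4≥3.1).
D3: dominated by D7 (efficiency 76≥59, mass 991≤1269, torque 34.3≥21.9).
D4: not dominated (best torque).
D5: dominated by D4 (efficiency 61≥53, mass 1406≤1691, torque 37.2≥25.1).
D6: not dominated.
D7: not dominated.
Pareto-optimal: D1, D4, D6, D7 → 4.

4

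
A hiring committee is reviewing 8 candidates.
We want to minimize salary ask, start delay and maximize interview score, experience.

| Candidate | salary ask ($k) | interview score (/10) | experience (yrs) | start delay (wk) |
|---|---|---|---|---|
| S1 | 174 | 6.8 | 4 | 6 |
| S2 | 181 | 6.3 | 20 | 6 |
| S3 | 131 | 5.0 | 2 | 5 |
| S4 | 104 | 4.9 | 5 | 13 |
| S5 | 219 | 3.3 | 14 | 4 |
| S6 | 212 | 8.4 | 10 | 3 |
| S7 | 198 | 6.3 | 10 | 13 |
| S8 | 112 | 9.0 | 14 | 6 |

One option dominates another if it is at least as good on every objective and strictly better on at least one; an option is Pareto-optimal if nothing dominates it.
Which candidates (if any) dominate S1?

S8

S8: salary ask 112≤174, interview score 9.0≥6.8, experience 14≥4, start delay 6≤6 — dominates S1.
Others (S2, S3, S4, S5, S6, S7) are each worse than S1 on at least one objective.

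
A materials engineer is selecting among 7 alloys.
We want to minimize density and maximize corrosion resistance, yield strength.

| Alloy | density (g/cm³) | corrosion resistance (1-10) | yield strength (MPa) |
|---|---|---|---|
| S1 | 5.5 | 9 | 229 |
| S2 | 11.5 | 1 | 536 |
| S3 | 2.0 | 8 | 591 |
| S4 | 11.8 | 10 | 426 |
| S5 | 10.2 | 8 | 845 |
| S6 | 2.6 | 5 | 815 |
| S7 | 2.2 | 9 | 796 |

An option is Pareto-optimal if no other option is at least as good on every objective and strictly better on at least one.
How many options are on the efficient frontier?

5

S1: dominated by S7 (density 2.2≤5.5, corrosion resistance 9≥9, yield strength 796≥229).
S2: dominated by S3 (density 2.0≤11.5, corrosion resistance 8≥1, yield strength 591≥536).
S3: not dominated (best density).
S4: not dominated (best corrosion resistance).
S5: not dominated (best yield strength).
S6: not dominated.
S7: not dominated.
Pareto-optimal: S3, S4, S5, S6, S7 → 5.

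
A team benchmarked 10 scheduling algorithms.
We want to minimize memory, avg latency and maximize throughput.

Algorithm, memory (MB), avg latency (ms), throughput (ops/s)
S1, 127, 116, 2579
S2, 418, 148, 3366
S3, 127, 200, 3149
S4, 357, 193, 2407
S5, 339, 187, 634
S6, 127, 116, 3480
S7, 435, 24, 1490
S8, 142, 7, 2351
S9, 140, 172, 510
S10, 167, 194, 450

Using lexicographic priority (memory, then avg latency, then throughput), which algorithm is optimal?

First minimize memory: best is 127, kept {S1, S3, S6}.
Then minimize avg latency: best is 116, kept {S1, S6}.
Then maximize throughput: best is 3480, kept {S6}.

S6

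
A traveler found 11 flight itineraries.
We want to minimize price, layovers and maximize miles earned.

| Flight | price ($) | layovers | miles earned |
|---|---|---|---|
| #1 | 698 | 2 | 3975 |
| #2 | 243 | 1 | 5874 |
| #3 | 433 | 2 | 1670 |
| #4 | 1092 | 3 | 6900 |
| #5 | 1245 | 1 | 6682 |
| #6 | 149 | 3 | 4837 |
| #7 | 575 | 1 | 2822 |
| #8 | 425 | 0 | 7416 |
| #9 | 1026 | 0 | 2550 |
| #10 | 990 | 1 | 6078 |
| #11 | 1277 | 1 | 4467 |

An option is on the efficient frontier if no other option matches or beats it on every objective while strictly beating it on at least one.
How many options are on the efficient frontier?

#1: dominated by #2 (price 243≤698, layovers 1≤2, miles earned 5874≥3975).
#2: not dominated.
#3: dominated by #2 (price 243≤433, layovers 1≤2, miles earned 5874≥1670).
#4: dominated by #8 (price 425≤1092, layovers 0≤3, miles earned 7416≥6900).
#5: dominated by #8 (price 425≤1245, layovers 0≤1, miles earned 7416≥6682).
#6: not dominated (best price).
#7: dominated by #2 (price 243≤575, layovers 1≤1, miles earned 5874≥2822).
#8: not dominated (best miles earned).
#9: dominated by #8 (price 425≤1026, layovers 0≤0, miles earned 7416≥2550).
#10: dominated by #8 (price 425≤990, layovers 0≤1, miles earned 7416≥6078).
#11: dominated by #2 (price 243≤1277, layovers 1≤1, miles earned 5874≥4467).
Pareto-optimal: #2, #6, #8 → 3.

3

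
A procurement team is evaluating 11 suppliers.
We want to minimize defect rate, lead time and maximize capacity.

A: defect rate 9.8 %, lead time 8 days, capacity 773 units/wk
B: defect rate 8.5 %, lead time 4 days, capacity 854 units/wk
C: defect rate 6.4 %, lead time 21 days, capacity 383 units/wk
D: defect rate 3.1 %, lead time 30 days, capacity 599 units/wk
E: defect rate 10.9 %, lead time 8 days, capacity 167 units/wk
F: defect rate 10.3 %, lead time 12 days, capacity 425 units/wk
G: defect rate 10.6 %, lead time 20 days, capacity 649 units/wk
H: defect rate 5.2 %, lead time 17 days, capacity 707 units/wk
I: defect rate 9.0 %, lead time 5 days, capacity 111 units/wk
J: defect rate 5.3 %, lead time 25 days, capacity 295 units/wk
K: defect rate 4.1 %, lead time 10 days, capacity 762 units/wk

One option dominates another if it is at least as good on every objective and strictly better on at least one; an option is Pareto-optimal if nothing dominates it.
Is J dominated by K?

K vs J: defect rate 4.1≤5.3, lead time 10≤25, capacity 762≥295 — K is at least as good on every objective with at least one strict improvement.

Yes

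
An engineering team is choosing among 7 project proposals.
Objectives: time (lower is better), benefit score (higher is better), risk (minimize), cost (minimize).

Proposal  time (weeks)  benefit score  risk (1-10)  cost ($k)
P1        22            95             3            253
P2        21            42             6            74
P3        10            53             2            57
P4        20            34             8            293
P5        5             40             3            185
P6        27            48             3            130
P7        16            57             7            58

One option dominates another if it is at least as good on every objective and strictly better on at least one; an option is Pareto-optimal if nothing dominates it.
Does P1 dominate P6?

P1 vs P6: P1 is worse on cost (253 vs 130), so it does not dominate P6.

No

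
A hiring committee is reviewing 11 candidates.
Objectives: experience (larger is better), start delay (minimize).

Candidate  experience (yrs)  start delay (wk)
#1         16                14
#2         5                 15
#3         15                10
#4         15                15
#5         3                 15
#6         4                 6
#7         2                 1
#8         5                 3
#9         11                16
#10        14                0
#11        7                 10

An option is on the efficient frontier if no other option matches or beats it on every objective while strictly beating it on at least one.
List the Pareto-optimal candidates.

#1: not dominated (best experience).
#2: dominated by #1 (experience 16≥5, start delay 14≤15).
#3: not dominated.
#4: dominated by #1 (experience 16≥15, start delay 14≤15).
#5: dominated by #1 (experience 16≥3, start delay 14≤15).
#6: dominated by #8 (experience 5≥4, start delay 3≤6).
#7: dominated by #10 (experience 14≥2, start delay 0≤1).
#8: dominated by #10 (experience 14≥5, start delay 0≤3).
#9: dominated by #1 (experience 16≥11, start delay 14≤16).
#10: not dominated (best start delay).
#11: dominated by #3 (experience 15≥7, start delay 10≤10).

#1, #3, #10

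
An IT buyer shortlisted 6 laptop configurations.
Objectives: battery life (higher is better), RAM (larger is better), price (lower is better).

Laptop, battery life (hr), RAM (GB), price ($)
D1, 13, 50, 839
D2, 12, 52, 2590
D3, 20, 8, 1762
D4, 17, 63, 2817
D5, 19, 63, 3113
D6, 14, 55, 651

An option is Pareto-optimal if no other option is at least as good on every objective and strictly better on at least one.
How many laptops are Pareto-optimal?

D1: dominated by D6 (battery life 14≥13, RAM 55≥50, price 651≤839).
D2: dominated by D6 (battery life 14≥12, RAM 55≥52, price 651≤2590).
D3: not dominated (best battery life).
D4: not dominated.
D5: not dominated.
D6: not dominated (best price).
Pareto-optimal: D3, D4, D5, D6 → 4.

4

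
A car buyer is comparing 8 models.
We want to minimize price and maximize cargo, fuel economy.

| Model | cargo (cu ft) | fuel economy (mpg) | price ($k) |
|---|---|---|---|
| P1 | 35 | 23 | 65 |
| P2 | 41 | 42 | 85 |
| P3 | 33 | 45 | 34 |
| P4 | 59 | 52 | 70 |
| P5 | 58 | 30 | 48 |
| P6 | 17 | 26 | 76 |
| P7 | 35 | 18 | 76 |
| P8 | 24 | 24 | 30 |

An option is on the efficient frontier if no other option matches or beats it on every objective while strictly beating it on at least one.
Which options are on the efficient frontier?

P3, P4, P5, P8

P1: dominated by P5 (cargo 58≥35, fuel economy 30≥23, price 48≤65).
P2: dominated by P4 (cargo 59≥41, fuel economy 52≥42, price 70≤85).
P3: not dominated.
P4: not dominated (best cargo).
P5: not dominated.
P6: dominated by P3 (cargo 33≥17, fuel economy 45≥26, price 34≤76).
P7: dominated by P1 (cargo 35≥35, fuel economy 23≥18, price 65≤76).
P8: not dominated (best price).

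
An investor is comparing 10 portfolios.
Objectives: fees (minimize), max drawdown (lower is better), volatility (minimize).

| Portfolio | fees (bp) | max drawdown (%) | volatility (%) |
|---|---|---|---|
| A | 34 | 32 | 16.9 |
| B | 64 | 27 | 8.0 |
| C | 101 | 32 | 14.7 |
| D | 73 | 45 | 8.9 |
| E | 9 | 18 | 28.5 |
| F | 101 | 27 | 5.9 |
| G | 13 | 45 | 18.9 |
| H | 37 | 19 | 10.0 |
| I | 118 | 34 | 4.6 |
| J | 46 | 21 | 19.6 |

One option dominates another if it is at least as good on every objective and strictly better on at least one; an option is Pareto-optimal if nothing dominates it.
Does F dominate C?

F vs C: fees 101≤101, max drawdown 27≤32, volatility 5.9≤14.7 — F is at least as good on every objective with at least one strict improvement.

Yes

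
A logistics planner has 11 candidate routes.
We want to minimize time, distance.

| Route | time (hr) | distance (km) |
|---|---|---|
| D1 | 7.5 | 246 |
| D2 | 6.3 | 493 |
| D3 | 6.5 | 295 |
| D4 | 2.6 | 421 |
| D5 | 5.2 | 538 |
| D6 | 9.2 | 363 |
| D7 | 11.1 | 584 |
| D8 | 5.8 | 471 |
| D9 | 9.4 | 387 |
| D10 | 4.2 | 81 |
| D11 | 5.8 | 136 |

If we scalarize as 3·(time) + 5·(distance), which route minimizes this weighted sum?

D1: 3·7.5 + 5·246 = 1252.5
D2: 3·6.3 + 5·493 = 2483.9
D3: 3·6.5 + 5·295 = 1494.5
D4: 3·2.6 + 5·421 = 2112.8
D5: 3·5.2 + 5·538 = 2705.6
D6: 3·9.2 + 5·363 = 1842.6
D7: 3·11.1 + 5·584 = 2953.3
D8: 3·5.8 + 5·471 = 2372.4
D9: 3·9.4 + 5·387 = 1963.2
D10: 3·4.2 + 5·81 = 417.6
D11: 3·5.8 + 5·136 = 697.4
Lowest: D10 at 417.6.

D10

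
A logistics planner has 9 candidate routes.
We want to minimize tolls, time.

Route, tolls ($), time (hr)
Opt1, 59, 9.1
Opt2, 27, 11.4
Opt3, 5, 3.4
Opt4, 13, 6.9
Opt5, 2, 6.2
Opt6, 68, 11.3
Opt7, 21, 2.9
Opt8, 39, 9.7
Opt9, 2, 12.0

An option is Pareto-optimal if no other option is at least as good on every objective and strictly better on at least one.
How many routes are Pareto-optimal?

3

Opt1: dominated by Opt3 (tolls 5≤59, time 3.4≤9.1).
Opt2: dominated by Opt3 (tolls 5≤27, time 3.4≤11.4).
Opt3: not dominated.
Opt4: dominated by Opt3 (tolls 5≤13, time 3.4≤6.9).
Opt5: not dominated.
Opt6: dominated by Opt1 (tolls 59≤68, time 9.1≤11.3).
Opt7: not dominated (best time).
Opt8: dominated by Opt3 (tolls 5≤39, time 3.4≤9.7).
Opt9: dominated by Opt5 (tolls 2≤2, time 6.2≤12.0).
Pareto-optimal: Opt3, Opt5, Opt7 → 3.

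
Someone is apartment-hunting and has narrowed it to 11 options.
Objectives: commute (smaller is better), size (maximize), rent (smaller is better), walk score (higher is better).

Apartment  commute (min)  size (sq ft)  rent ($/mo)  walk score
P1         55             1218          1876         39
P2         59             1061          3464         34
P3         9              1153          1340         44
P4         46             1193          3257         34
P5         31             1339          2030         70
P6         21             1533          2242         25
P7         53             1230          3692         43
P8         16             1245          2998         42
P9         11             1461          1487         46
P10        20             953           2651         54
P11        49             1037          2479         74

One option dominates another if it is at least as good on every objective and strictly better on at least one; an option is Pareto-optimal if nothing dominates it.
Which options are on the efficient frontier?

P3, P5, P6, P9, P10, P11

P1: dominated by P9 (commute 11≤55, size 1461≥1218, rent 1487≤1876, walk score 46≥39).
P2: dominated by P1 (commute 55≤59, size 1218≥1061, rent 1876≤3464, walk score 39≥34).
P3: not dominated (best commute).
P4: dominated by P5 (commute 31≤46, size 1339≥1193, rent 2030≤3257, walk score 70≥34).
P5: not dominated.
P6: not dominated (best size).
P7: dominated by P5 (commute 31≤53, size 1339≥1230, rent 2030≤3692, walk score 70≥43).
P8: dominated by P9 (commute 11≤16, size 1461≥1245, rent 1487≤2998, walk score 46≥42).
P9: not dominated.
P10: not dominated.
P11: not dominated (best walk score).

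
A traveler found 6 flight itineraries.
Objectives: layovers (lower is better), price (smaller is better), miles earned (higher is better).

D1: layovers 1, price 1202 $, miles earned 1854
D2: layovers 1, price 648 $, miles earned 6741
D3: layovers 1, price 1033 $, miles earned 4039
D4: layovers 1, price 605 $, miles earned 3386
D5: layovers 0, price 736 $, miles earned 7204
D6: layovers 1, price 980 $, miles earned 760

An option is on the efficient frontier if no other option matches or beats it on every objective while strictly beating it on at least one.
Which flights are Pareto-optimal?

D2, D4, D5

D1: dominated by D2 (layovers 1≤1, price 648≤1202, miles earned 6741≥1854).
D2: not dominated.
D3: dominated by D2 (layovers 1≤1, price 648≤1033, miles earned 6741≥4039).
D4: not dominated (best price).
D5: not dominated (best layovers).
D6: dominated by D2 (layovers 1≤1, price 648≤980, miles earned 6741≥760).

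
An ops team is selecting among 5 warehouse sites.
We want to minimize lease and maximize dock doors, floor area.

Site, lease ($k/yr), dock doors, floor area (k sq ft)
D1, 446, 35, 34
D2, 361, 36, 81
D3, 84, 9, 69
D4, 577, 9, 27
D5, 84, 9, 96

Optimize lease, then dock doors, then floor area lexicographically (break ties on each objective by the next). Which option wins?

First minimize lease: best is 84, kept {D3, D5}.
Then maximize dock doors: best is 9, kept {D3, D5}.
Then maximize floor area: best is 96, kept {D5}.

D5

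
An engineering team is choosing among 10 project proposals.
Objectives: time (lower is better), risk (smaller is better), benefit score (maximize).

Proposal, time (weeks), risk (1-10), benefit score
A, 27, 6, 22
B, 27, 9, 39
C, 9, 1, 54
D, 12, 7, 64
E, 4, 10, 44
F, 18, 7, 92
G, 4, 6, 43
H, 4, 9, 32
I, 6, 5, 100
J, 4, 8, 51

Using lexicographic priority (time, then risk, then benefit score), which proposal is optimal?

First minimize time: best is 4, kept {E, G, H, J}.
Then minimize risk: best is 6, kept {G}.

G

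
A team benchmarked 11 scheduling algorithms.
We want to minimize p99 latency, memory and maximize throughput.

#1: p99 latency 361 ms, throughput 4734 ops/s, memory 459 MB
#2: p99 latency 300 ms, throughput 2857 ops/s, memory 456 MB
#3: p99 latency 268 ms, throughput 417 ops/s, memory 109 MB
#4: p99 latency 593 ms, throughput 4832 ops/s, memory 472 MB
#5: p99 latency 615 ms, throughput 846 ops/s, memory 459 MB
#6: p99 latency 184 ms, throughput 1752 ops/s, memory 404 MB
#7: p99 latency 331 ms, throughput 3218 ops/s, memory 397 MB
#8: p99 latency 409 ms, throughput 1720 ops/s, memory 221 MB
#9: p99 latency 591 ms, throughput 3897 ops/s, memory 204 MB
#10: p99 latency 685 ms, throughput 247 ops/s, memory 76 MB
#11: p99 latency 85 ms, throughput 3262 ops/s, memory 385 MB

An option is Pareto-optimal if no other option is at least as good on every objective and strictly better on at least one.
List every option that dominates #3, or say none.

#1: worse on p99 latency (361 vs 268).
#2: worse on p99 latency (300 vs 268).
#4: worse on p99 latency (593 vs 268).
#5: worse on p99 latency (615 vs 268).
#6: worse on memory (404 vs 109).
#7: worse on p99 latency (331 vs 268).
#8: worse on p99 latency (409 vs 268).
#9: worse on p99 latency (591 vs 268).
#10: worse on p99 latency (685 vs 268).
#11: worse on memory (385 vs 109).
No option dominates #3.

none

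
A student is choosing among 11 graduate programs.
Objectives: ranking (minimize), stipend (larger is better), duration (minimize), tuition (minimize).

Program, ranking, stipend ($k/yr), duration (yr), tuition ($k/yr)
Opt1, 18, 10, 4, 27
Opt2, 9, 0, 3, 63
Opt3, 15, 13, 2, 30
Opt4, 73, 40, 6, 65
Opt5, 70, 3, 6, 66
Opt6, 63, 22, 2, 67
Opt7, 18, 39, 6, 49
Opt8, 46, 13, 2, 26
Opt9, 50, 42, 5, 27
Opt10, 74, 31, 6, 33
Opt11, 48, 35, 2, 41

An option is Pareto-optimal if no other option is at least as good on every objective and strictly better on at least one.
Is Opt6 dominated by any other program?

Opt11 vs Opt6: ranking 48≤63, stipend 35≥22, duration 2≤2, tuition 41≤67 — Opt11 is at least as good on every objective and strictly better on at least one, so Opt11 dominates Opt6.

Yes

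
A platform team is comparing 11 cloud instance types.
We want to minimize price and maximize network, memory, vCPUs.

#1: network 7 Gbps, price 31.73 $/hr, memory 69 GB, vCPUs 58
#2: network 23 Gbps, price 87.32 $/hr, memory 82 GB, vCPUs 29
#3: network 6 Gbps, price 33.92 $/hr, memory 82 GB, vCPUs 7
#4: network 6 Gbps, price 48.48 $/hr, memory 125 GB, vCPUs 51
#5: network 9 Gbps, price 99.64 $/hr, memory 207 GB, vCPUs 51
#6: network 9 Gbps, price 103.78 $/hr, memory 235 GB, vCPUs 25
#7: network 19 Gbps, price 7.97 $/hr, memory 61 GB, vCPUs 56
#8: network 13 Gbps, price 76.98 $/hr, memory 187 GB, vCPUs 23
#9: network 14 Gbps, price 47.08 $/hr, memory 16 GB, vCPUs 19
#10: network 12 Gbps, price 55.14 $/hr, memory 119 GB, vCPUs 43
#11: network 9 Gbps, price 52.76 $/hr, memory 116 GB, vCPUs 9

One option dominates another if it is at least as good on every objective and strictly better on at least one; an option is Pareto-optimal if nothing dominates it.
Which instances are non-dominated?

#1, #2, #3, #4, #5, #6, #7, #8, #10, #11

#1: not dominated (best vCPUs).
#2: not dominated (best network).
#3: not dominated.
#4: not dominated.
#5: not dominated.
#6: not dominated (best memory).
#7: not dominated (best price).
#8: not dominated.
#9: dominated by #7 (network 19≥14, price 7.97≤47.08, memory 61≥16, vCPUs 56≥19).
#10: not dominated.
#11: not dominated.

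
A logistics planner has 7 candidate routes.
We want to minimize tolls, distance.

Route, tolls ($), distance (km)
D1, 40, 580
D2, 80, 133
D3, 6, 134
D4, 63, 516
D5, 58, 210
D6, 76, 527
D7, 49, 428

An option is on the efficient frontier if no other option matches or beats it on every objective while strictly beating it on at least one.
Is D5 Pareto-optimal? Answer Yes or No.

D3 vs D5: tolls 6≤58, distance 134≤210 — D3 is at least as good on every objective and strictly better on at least one, so D3 dominates D5.

No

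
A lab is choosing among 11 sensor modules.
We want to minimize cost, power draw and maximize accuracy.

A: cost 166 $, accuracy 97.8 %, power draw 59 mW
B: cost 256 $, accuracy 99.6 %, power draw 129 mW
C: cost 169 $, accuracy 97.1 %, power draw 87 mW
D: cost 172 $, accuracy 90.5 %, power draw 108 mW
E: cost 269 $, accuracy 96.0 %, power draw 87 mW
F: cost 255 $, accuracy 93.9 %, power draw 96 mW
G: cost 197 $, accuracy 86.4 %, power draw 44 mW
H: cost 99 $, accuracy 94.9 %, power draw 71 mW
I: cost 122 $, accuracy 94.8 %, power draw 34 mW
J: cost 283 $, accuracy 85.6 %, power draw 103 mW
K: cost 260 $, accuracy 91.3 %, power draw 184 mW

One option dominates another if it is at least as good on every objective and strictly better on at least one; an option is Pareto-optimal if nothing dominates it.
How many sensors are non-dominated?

4

A: not dominated.
B: not dominated (best accuracy).
C: dominated by A (cost 166≤169, accuracy 97.8≥97.1, power draw 59≤87).
D: dominated by A (cost 166≤172, accuracy 97.8≥90.5, power draw 59≤108).
E: dominated by A (cost 166≤269, accuracy 97.8≥96.0, power draw 59≤87).
F: dominated by A (cost 166≤255, accuracy 97.8≥93.9, power draw 59≤96).
G: dominated by I (cost 122≤197, accuracy 94.8≥86.4, power draw 34≤44).
H: not dominated (best cost).
I: not dominated (best power draw).
J: dominated by A (cost 166≤283, accuracy 97.8≥85.6, power draw 59≤103).
K: dominated by A (cost 166≤260, accuracy 97.8≥91.3, power draw 59≤184).
Pareto-optimal: A, B, H, I → 4.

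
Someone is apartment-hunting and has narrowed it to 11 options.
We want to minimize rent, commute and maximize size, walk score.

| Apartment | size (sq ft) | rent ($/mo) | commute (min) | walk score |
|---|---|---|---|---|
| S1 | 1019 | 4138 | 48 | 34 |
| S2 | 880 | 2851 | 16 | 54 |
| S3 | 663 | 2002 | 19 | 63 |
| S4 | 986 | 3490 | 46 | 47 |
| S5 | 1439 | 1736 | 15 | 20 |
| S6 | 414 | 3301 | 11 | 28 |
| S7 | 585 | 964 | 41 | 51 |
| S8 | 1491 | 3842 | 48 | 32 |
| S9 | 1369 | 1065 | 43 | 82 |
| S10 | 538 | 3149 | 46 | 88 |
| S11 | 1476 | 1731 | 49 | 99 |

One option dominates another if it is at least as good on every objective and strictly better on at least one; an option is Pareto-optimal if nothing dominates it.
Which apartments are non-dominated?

S1: dominated by S9 (size 1369≥1019, rent 1065≤4138, commute 43≤48, walk score 82≥34).
S2: not dominated.
S3: not dominated.
S4: dominated by S9 (size 1369≥986, rent 1065≤3490, commute 43≤46, walk score 82≥47).
S5: not dominated.
S6: not dominated (best commute).
S7: not dominated (best rent).
S8: not dominated (best size).
S9: not dominated.
S10: not dominated.
S11: not dominated (best walk score).

S2, S3, S5, S6, S7, S8, S9, S10, S11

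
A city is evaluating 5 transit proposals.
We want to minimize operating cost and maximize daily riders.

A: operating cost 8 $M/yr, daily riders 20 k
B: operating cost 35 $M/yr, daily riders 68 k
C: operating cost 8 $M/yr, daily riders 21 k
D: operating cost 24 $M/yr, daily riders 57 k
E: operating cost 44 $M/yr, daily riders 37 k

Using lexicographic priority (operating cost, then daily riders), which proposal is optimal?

C

First minimize operating cost: best is 8, kept {A, C}.
Then maximize daily riders: best is 21, kept {C}.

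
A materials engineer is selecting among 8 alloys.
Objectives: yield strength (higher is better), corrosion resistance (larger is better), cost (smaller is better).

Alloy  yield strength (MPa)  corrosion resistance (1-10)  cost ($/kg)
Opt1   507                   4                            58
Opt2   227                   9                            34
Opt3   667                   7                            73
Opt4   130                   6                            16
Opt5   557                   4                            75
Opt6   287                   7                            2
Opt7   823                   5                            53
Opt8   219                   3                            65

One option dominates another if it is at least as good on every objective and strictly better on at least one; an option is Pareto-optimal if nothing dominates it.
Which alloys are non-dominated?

Opt2, Opt3, Opt6, Opt7

Opt1: dominated by Opt7 (yield strength 823≥507, corrosion resistance 5≥4, cost 53≤58).
Opt2: not dominated (best corrosion resistance).
Opt3: not dominated.
Opt4: dominated by Opt6 (yield strength 287≥130, corrosion resistance 7≥6, cost 2≤16).
Opt5: dominated by Opt3 (yield strength 667≥557, corrosion resistance 7≥4, cost 73≤75).
Opt6: not dominated (best cost).
Opt7: not dominated (best yield strength).
Opt8: dominated by Opt1 (yield strength 507≥219, corrosion resistance 4≥3, cost 58≤65).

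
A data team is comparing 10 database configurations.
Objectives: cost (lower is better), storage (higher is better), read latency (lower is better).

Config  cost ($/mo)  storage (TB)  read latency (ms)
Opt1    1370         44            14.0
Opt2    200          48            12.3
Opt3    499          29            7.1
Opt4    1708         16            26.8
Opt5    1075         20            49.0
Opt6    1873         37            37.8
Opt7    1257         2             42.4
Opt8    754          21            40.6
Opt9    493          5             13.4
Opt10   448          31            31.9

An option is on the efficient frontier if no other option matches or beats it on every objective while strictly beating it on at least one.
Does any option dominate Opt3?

Opt1: worse on cost (1370 vs 499).
Opt2: worse on read latency (12.3 vs 7.1).
Opt4: worse on cost (1708 vs 499).
Opt5: worse on cost (1075 vs 499).
Opt6: worse on cost (1873 vs 499).
Opt7: worse on cost (1257 vs 499).
Opt8: worse on cost (754 vs 499).
Opt9: worse on storage (5 vs 29).
Opt10: worse on read latency (31.9 vs 7.1).
No option is at least as good as Opt3 on every objective and strictly better on one.

No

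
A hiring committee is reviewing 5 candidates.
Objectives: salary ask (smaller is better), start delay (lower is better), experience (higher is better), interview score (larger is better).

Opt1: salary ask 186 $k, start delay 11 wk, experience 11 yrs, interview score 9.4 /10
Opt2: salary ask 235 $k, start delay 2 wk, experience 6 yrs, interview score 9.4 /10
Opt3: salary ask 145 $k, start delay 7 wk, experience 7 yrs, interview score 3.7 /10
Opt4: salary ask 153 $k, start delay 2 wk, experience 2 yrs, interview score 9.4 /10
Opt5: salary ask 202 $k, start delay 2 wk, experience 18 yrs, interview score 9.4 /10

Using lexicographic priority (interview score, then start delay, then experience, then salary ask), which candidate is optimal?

Opt5

First maximize interview score: best is 9.4, kept {Opt1, Opt2, Opt4, Opt5}.
Then minimize start delay: best is 2, kept {Opt2, Opt4, Opt5}.
Then maximize experience: best is 18, kept {Opt5}.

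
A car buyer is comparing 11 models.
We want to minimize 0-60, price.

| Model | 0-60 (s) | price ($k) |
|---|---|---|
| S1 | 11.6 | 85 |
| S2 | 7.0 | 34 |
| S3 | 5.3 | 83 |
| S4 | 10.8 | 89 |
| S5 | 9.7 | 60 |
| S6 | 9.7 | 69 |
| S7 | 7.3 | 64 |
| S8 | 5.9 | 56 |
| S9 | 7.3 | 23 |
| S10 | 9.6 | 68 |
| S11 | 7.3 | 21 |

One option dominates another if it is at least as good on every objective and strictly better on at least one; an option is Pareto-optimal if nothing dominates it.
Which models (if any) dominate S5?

S2: 0-60 7.0≤9.7, price 34≤60 — dominates S5.
S8: 0-60 5.9≤9.7, price 56≤60 — dominates S5.
S9: 0-60 7.3≤9.7, price 23≤60 — dominates S5.
S11: 0-60 7.3≤9.7, price 21≤60 — dominates S5.
Others (S1, S3, S4, S6, S7, S10) are each worse than S5 on at least one objective.

S2, S8, S9, S11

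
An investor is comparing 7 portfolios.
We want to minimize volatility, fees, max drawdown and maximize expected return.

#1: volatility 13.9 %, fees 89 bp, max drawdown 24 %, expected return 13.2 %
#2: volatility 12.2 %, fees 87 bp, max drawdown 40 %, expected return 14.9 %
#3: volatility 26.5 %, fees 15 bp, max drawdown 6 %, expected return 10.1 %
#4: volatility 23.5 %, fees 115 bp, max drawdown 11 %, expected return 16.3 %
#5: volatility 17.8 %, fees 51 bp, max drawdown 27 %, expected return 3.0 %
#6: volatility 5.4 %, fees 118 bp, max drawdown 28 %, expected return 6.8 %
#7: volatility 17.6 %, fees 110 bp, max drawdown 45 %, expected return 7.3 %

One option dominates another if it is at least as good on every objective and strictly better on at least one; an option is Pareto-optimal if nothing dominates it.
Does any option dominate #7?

Yes

#1 vs #7: volatility 13.9≤17.6, fees 89≤110, max drawdown 24≤45, expected return 13.2≥7.3 — #1 is at least as good on every objective and strictly better on at least one, so #1 dominates #7.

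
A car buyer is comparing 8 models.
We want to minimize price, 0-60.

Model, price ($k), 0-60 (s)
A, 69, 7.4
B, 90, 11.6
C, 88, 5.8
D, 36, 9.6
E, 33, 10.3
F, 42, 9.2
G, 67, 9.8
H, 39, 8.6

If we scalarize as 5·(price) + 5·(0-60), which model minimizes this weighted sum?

E

A: 5·69 + 5·7.4 = 382.0
B: 5·90 + 5·11.6 = 508.0
C: 5·88 + 5·5.8 = 469.0
D: 5·36 + 5·9.6 = 228.0
E: 5·33 + 5·10.3 = 216.5
F: 5·42 + 5·9.2 = 256.0
G: 5·67 + 5·9.8 = 384.0
H: 5·39 + 5·8.6 = 238.0
Lowest: E at 216.5.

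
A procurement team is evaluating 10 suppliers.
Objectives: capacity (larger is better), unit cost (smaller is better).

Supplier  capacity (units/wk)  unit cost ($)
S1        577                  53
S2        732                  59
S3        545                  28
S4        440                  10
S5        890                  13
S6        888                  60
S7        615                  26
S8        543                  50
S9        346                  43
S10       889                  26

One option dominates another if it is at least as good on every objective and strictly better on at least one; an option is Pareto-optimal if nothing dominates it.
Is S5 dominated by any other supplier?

S1: worse on capacity (577 vs 890).
S2: worse on capacity (732 vs 890).
S3: worse on capacity (545 vs 890).
S4: worse on capacity (440 vs 890).
S6: worse on capacity (888 vs 890).
S7: worse on capacity (615 vs 890).
S8: worse on capacity (543 vs 890).
S9: worse on capacity (346 vs 890).
S10: worse on capacity (889 vs 890).
No option is at least as good as S5 on every objective and strictly better on one.

No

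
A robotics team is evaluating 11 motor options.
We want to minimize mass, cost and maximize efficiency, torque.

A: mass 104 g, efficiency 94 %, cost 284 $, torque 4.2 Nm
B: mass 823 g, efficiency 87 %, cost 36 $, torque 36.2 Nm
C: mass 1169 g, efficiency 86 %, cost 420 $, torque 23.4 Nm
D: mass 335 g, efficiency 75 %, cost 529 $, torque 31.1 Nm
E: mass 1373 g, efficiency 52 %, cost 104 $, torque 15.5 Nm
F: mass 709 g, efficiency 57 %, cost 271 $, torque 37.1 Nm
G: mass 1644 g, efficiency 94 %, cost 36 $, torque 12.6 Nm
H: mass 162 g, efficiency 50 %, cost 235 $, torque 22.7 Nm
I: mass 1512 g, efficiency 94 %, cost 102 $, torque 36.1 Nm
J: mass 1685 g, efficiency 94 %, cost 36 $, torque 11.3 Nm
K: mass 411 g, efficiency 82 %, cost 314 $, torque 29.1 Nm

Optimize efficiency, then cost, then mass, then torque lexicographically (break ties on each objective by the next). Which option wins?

First maximize efficiency: best is 94, kept {A, G, I, J}.
Then minimize cost: best is 36, kept {G, J}.
Then minimize mass: best is 1644, kept {G}.

G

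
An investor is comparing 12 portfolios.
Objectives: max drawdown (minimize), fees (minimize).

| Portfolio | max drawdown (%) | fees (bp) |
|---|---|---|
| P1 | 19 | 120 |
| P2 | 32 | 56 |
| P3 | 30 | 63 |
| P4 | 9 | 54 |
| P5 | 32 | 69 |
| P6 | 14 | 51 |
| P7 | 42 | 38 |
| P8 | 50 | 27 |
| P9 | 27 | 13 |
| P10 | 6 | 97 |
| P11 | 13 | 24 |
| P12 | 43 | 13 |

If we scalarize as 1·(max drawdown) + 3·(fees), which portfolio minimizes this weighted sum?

P9

P1: 1·19 + 3·120 = 379
P2: 1·32 + 3·56 = 200
P3: 1·30 + 3·63 = 219
P4: 1·9 + 3·54 = 171
P5: 1·32 + 3·69 = 239
P6: 1·14 + 3·51 = 167
P7: 1·42 + 3·38 = 156
P8: 1·50 + 3·27 = 131
P9: 1·27 + 3·13 = 66
P10: 1·6 + 3·97 = 297
P11: 1·13 + 3·24 = 85
P12: 1·43 + 3·13 = 82
Lowest: P9 at 66.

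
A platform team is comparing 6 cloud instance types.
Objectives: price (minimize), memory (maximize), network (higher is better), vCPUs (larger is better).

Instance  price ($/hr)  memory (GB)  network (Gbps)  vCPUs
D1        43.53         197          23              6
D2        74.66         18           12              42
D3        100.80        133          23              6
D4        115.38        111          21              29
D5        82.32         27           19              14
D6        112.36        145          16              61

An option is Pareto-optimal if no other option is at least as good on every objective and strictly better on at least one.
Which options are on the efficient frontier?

D1, D2, D4, D5, D6

D1: not dominated (best price).
D2: not dominated.
D3: dominated by D1 (price 43.53≤100.80, memory 197≥133, network 23≥23, vCPUs 6≥6).
D4: not dominated.
D5: not dominated.
D6: not dominated (best vCPUs).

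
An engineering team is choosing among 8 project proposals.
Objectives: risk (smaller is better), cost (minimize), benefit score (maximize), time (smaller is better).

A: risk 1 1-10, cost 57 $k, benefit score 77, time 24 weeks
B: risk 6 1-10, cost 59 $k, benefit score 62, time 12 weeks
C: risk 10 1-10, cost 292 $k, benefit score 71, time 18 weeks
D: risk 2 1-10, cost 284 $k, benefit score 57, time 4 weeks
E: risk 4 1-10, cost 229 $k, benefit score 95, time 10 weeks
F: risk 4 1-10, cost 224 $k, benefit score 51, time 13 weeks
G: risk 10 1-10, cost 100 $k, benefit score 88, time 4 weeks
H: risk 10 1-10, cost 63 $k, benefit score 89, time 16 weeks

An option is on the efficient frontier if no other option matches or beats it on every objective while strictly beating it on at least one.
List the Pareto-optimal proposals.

A: not dominated (best risk).
B: not dominated.
C: dominated by E (risk 4≤10, cost 229≤292, benefit score 95≥71, time 10≤18).
D: not dominated.
E: not dominated (best benefit score).
F: not dominated.
G: not dominated.
H: not dominated.

A, B, D, E, F, G, H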